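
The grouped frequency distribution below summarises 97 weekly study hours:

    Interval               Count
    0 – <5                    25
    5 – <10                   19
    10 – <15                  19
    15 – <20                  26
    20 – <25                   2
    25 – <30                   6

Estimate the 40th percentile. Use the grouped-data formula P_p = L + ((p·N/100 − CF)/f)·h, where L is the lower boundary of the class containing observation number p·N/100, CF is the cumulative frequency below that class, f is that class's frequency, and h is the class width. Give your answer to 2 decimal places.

8.63

N = 97; target position k = 40/100 · 97 = 38.8.
Cumulative frequencies: 25, 44, 63, 89, 91, 97.
Observation 38.8 falls in the class 5 – <10.
L = 5, CF = 25, f = 19, h = 5.
P40 = 5 + ((38.8 − 25)/19)·5 = 5 + 3.63158 = 8.63158.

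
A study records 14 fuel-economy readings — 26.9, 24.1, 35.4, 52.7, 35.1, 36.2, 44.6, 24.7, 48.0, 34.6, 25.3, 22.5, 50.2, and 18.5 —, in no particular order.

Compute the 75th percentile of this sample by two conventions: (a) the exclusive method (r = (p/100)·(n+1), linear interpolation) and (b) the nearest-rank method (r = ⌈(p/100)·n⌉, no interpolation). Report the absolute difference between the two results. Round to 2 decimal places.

0.85

Sorted: 18.5, 22.5, 24.1, 24.7, 25.3, 26.9, 34.6, 35.1, 35.4, 36.2, 44.6, 48.0, 50.2, 52.7.
n = 14.
(a) r = 11.25; between ranks 11 (44.6) and 12 (48.0): 45.45.
(b) the nearest-rank method: rank 11 → 44.6.
|45.45 − 44.6| = 0.85.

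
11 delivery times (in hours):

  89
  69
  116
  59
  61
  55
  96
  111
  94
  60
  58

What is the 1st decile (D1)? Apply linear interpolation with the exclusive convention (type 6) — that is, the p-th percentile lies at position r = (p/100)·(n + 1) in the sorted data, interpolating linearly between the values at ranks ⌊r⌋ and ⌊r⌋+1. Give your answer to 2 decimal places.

55.60

Sorted: 55, 58, 59, 60, 61, 69, 89, 94, 96, 111, 116.
n = 11.
r = (10/100)·(11 + 1) = 1.2.
Rank 1 is 55 and rank 2 is 58.
Interpolate: 55 + 0.2·(58 − 55) = 55 + 0.2·3 = 55.6.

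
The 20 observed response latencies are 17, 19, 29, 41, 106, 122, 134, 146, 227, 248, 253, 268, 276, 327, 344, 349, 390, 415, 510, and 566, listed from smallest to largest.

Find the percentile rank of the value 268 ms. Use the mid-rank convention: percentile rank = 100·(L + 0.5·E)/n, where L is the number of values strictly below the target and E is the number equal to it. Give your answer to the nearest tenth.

Count below 268: L = 11; count equal: E = 1; n = 20.
Percentile rank = 100·(11 + 0.5·1)/20 = 100·11.5/20 = 57.5.

57.5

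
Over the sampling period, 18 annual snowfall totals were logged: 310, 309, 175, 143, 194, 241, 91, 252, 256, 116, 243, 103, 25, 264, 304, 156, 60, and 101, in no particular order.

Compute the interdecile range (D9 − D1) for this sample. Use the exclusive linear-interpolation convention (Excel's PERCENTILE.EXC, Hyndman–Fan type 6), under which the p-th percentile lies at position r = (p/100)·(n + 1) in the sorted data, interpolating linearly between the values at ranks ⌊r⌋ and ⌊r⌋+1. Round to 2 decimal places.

252.60

Sorted: 25, 60, 91, 101, 103, 116, 143, 156, 175, 194, 241, 243, 252, 256, 264, 304, 309, 310.
n = 18.
P10: r = 1.9; ranks 1–2 are 25, 60; interpolating gives 56.5.
P90: r = 17.1; ranks 17–18 are 309, 310; interpolating gives 309.1.
Difference: 309.1 − 56.5 = 252.6.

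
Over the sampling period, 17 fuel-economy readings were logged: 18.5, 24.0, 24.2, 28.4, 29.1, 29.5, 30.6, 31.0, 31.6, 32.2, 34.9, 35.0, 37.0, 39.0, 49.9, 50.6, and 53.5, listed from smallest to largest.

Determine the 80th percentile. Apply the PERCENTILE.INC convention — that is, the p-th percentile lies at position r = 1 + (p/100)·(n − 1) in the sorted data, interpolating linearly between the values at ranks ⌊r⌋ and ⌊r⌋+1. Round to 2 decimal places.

n = 17.
r = 1 + (80/100)·(17 − 1) = 1 + 12.8 = 13.8.
Rank 13 is 37.0 and rank 14 is 39.0.
Interpolate: 37.0 + 0.8·(39.0 − 37.0) = 37.0 + 0.8·2 = 38.6.

38.60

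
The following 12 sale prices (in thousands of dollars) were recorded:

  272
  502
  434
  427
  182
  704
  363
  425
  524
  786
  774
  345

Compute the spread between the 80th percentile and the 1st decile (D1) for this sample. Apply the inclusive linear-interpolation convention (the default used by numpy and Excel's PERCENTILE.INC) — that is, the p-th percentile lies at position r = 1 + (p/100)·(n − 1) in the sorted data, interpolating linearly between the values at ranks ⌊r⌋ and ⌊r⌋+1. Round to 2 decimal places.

Sorted: 182, 272, 345, 363, 425, 427, 434, 502, 524, 704, 774, 786.
n = 12.
P10: r = 2.1; ranks 2–3 are 272, 345; interpolating gives 279.3.
P80: r = 9.8; ranks 9–10 are 524, 704; interpolating gives 668.
Difference: 668 − 279.3 = 388.7.

388.70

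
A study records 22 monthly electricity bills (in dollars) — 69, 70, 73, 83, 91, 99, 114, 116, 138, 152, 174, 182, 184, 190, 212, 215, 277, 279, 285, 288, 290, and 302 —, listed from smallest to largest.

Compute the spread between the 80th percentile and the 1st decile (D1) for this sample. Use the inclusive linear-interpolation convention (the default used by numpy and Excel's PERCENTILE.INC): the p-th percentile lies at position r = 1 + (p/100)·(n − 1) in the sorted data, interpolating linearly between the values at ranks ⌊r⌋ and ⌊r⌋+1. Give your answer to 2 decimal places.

204.60

n = 22.
P10: r = 3.1; ranks 3–4 are 73, 83; interpolating gives 74.
P80: r = 17.8; ranks 17–18 are 277, 279; interpolating gives 278.6.
Difference: 278.6 − 74 = 204.6.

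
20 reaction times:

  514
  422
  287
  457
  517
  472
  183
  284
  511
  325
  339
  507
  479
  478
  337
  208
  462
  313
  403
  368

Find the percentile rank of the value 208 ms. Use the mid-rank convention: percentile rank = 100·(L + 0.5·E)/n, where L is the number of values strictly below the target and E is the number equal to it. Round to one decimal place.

Sorted: 183, 208, 284, 287, 313, 325, 337, 339, 368, 403, 422, 457, 462, 472, 478, 479, 507, 511, 514, 517.
Count below 208: L = 1; count equal: E = 1; n = 20.
Percentile rank = 100·(1 + 0.5·1)/20 = 100·1.5/20 = 7.5.

7.5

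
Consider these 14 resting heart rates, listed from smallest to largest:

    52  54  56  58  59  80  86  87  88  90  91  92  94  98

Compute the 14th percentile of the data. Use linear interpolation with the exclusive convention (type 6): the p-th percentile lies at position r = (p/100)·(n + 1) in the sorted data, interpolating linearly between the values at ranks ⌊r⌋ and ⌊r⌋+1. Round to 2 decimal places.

n = 14.
r = (14/100)·(14 + 1) = 2.1.
Rank 2 is 54 and rank 3 is 56.
Interpolate: 54 + 0.1·(56 − 54) = 54 + 0.1·2 = 54.2.

54.20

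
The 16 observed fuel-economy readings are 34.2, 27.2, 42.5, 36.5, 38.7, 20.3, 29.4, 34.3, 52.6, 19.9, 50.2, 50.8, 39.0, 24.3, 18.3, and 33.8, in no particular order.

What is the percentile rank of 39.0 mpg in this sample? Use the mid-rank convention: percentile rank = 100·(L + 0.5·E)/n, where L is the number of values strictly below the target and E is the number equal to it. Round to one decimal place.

71.9

Sorted: 18.3, 19.9, 20.3, 24.3, 27.2, 29.4, 33.8, 34.2, 34.3, 36.5, 38.7, 39.0, 42.5, 50.2, 50.8, 52.6.
Count below 39.0: L = 11; count equal: E = 1; n = 16.
Percentile rank = 100·(11 + 0.5·1)/16 = 100·11.5/16 = 71.88.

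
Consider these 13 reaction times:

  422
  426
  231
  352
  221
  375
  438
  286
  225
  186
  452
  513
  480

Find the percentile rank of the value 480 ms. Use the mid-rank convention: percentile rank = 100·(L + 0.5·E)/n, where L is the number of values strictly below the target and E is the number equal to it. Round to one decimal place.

88.5

Sorted: 186, 221, 225, 231, 286, 352, 375, 422, 426, 438, 452, 480, 513.
Count below 480: L = 11; count equal: E = 1; n = 13.
Percentile rank = 100·(11 + 0.5·1)/13 = 100·11.5/13 = 88.46.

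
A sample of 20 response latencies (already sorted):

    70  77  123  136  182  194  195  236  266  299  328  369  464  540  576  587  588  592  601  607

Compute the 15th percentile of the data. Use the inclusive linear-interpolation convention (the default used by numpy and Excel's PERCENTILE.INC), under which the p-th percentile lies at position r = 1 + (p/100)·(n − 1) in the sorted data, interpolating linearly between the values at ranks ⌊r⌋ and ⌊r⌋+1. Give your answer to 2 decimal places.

134.05

n = 20.
r = 1 + (15/100)·(20 − 1) = 1 + 2.85 = 3.85.
Rank 3 is 123 and rank 4 is 136.
Interpolate: 123 + 0.85·(136 − 123) = 123 + 0.85·13 = 134.05.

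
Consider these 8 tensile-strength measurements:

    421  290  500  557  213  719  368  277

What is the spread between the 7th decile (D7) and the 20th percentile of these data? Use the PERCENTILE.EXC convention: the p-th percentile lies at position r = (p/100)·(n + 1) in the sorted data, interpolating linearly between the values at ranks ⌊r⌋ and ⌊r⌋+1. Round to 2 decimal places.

Sorted: 213, 277, 290, 368, 421, 500, 557, 719.
n = 8.
P20: r = 1.8; ranks 1–2 are 213, 277; interpolating gives 264.2.
P70: r = 6.3; ranks 6–7 are 500, 557; interpolating gives 517.1.
Difference: 517.1 − 264.2 = 252.9.

252.90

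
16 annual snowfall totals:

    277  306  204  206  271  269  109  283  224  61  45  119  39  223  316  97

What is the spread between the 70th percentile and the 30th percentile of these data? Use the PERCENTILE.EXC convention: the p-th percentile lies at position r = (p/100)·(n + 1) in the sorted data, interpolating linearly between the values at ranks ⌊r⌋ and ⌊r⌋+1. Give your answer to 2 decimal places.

160.80

Sorted: 39, 45, 61, 97, 109, 119, 204, 206, 223, 224, 269, 271, 277, 283, 306, 316.
n = 16.
P30: r = 5.1; ranks 5–6 are 109, 119; interpolating gives 110.
P70: r = 11.9; ranks 11–12 are 269, 271; interpolating gives 270.8.
Difference: 270.8 − 110 = 160.8.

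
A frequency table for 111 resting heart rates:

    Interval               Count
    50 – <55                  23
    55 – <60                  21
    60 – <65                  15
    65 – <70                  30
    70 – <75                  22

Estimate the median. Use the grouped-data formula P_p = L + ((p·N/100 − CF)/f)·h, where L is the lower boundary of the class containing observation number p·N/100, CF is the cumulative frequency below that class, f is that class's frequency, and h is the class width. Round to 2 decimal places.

63.83

N = 111; target position k = 50/100 · 111 = 55.5.
Cumulative frequencies: 23, 44, 59, 89, 111.
Observation 55.5 falls in the class 60 – <65.
L = 60, CF = 44, f = 15, h = 5.
P50 = 60 + ((55.5 − 44)/15)·5 = 60 + 3.83333 = 63.8333.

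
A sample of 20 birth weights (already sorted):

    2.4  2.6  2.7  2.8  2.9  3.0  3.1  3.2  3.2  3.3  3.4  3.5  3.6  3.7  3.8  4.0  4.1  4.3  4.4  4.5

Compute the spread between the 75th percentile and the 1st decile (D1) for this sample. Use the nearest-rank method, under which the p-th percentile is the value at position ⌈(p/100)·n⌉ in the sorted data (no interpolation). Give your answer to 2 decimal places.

1.20

n = 20.
P10: rank ⌈10/100·20⌉ = 2 → 2.6.
P75: rank ⌈75/100·20⌉ = 15 → 3.8.
Difference: 3.8 − 2.6 = 1.2.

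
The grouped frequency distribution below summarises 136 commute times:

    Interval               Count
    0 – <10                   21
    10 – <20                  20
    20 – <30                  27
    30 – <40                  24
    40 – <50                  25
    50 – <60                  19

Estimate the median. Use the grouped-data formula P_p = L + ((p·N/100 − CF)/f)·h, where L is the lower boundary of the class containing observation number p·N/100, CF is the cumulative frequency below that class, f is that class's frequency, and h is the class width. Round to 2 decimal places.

30.00

N = 136; target position k = 50/100 · 136 = 68.
Cumulative frequencies: 21, 41, 68, 92, 117, 136.
Observation 68 falls in the class 20 – <30.
L = 20, CF = 41, f = 27, h = 10.
P50 = 20 + ((68 − 41)/27)·10 = 20 + 10 = 30.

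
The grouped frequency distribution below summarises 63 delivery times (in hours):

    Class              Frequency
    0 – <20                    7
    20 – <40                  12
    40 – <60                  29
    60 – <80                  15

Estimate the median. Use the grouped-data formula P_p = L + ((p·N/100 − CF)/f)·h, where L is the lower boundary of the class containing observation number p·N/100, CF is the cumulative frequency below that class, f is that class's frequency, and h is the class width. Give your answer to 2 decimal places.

48.62

N = 63; target position k = 50/100 · 63 = 31.5.
Cumulative frequencies: 7, 19, 48, 63.
Observation 31.5 falls in the class 40 – <60.
L = 40, CF = 19, f = 29, h = 20.
P50 = 40 + ((31.5 − 19)/29)·20 = 40 + 8.62069 = 48.6207.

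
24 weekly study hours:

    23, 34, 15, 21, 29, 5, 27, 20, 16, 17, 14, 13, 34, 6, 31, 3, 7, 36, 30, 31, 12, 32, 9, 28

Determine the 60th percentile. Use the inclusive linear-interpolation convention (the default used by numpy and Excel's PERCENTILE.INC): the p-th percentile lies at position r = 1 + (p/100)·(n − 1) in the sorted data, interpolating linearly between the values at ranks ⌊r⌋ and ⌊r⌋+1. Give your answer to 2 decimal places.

Sorted: 3, 5, 6, 7, 9, 12, 13, 14, 15, 16, 17, 20, 21, 23, 27, 28, 29, 30, 31, 31, 32, 34, 34, 36.
n = 24.
r = 1 + (60/100)·(24 − 1) = 1 + 13.8 = 14.8.
Rank 14 is 23 and rank 15 is 27.
Interpolate: 23 + 0.8·(27 − 23) = 23 + 0.8·4 = 26.2.

26.20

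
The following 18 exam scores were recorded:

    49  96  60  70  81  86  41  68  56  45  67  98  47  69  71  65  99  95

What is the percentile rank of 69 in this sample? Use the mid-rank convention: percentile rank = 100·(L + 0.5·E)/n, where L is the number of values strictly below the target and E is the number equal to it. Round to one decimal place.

Sorted: 41, 45, 47, 49, 56, 60, 65, 67, 68, 69, 70, 71, 81, 86, 95, 96, 98, 99.
Count below 69: L = 9; count equal: E = 1; n = 18.
Percentile rank = 100·(9 + 0.5·1)/18 = 100·9.5/18 = 52.78.

52.8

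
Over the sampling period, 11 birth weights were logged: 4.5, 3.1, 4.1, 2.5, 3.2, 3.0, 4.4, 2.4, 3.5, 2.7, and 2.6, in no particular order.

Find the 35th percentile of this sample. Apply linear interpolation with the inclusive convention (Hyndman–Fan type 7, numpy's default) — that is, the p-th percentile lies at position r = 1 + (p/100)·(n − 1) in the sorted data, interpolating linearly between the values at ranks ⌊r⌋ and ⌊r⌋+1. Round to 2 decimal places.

Sorted: 2.4, 2.5, 2.6, 2.7, 3.0, 3.1, 3.2, 3.5, 4.1, 4.4, 4.5.
n = 11.
r = 1 + (35/100)·(11 − 1) = 1 + 3.5 = 4.5.
Rank 4 is 2.7 and rank 5 is 3.0.
Interpolate: 2.7 + 0.5·(3.0 − 2.7) = 2.7 + 0.5·0.3 = 2.85.

2.85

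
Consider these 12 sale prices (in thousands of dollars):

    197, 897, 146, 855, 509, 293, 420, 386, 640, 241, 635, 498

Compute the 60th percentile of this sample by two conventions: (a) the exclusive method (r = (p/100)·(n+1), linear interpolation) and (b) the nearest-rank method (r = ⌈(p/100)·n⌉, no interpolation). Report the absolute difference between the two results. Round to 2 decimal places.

Sorted: 146, 197, 241, 293, 386, 420, 498, 509, 635, 640, 855, 897.
n = 12.
(a) r = 7.8; between ranks 7 (498) and 8 (509): 506.8.
(b) the nearest-rank method: rank 8 → 509.
|506.8 − 509| = 2.2.

2.20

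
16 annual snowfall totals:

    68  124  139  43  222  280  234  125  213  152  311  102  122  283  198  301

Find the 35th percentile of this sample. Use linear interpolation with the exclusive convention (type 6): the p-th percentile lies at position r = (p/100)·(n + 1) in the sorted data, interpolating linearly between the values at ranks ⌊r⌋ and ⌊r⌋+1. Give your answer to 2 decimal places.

Sorted: 43, 68, 102, 122, 124, 125, 139, 152, 198, 213, 222, 234, 280, 283, 301, 311.
n = 16.
r = (35/100)·(16 + 1) = 5.95.
Rank 5 is 124 and rank 6 is 125.
Interpolate: 124 + 0.95·(125 − 124) = 124 + 0.95·1 = 124.95.

124.95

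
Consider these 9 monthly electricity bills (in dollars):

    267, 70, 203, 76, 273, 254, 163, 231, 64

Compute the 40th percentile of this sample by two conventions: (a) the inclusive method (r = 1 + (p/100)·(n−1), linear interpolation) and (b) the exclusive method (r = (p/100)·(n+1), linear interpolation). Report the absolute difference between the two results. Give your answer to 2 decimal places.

8.00

Sorted: 64, 70, 76, 163, 203, 231, 254, 267, 273.
n = 9.
(a) r = 4.2; between ranks 4 (163) and 5 (203): 171.
(b) r = 4 → value at rank 4 = 163.
|171 − 163| = 8.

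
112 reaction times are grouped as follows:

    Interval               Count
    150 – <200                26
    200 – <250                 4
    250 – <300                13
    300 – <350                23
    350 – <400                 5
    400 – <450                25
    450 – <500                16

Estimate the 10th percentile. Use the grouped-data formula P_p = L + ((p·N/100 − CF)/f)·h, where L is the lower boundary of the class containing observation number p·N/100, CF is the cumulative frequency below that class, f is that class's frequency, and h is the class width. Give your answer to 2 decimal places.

171.54

N = 112; target position k = 10/100 · 112 = 11.2.
Cumulative frequencies: 26, 30, 43, 66, 71, 96, 112.
Observation 11.2 falls in the class 150 – <200.
L = 150, CF = 0, f = 26, h = 50.
P10 = 150 + ((11.2 − 0)/26)·50 = 150 + 21.5385 = 171.538.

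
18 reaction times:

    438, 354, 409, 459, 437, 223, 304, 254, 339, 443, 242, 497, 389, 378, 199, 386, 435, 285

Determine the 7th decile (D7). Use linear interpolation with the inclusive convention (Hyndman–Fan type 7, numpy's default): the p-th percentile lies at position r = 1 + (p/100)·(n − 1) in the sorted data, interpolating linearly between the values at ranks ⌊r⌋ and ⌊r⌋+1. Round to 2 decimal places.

432.40

Sorted: 199, 223, 242, 254, 285, 304, 339, 354, 378, 386, 389, 409, 435, 437, 438, 443, 459, 497.
n = 18.
r = 1 + (70/100)·(18 − 1) = 1 + 11.9 = 12.9.
Rank 12 is 409 and rank 13 is 435.
Interpolate: 409 + 0.9·(435 − 409) = 409 + 0.9·26 = 432.4.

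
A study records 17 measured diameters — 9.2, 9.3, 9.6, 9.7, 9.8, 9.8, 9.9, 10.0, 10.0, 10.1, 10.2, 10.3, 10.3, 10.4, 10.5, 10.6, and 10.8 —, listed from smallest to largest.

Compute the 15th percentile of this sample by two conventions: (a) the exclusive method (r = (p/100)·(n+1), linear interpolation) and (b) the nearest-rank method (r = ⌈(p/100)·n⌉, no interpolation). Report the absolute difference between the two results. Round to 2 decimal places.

0.09

n = 17.
(a) r = 2.7; between ranks 2 (9.3) and 3 (9.6): 9.51.
(b) the nearest-rank method: rank 3 → 9.6.
|9.51 − 9.6| = 0.09.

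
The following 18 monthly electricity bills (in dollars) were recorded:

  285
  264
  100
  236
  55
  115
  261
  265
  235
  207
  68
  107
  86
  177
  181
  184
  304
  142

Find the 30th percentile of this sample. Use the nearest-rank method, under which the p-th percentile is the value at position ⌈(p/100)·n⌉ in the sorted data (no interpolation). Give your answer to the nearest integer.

115

Sorted: 55, 68, 86, 100, 107, 115, 142, 177, 181, 184, 207, 235, 236, 261, 264, 265, 285, 304.
n = 18.
Position = ⌈30/100 · 18⌉ = ⌈5.4⌉ = 6.
The value at rank 6 is 115.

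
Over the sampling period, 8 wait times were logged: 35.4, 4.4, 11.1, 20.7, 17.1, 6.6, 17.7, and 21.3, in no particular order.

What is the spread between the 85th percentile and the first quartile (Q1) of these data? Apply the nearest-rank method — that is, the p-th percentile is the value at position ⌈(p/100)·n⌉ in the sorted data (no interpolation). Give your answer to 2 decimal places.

Sorted: 4.4, 6.6, 11.1, 17.1, 17.7, 20.7, 21.3, 35.4.
n = 8.
P25: rank ⌈25/100·8⌉ = 2 → 6.6.
P85: rank ⌈85/100·8⌉ = 7 → 21.3.
Difference: 21.3 − 6.6 = 14.7.

14.70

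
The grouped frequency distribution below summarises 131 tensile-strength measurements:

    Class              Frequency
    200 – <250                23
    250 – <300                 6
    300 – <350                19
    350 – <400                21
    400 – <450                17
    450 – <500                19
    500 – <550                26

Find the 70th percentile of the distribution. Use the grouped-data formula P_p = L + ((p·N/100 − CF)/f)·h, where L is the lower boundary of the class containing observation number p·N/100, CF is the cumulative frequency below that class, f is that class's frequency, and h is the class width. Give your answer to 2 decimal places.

N = 131; target position k = 70/100 · 131 = 91.7.
Cumulative frequencies: 23, 29, 48, 69, 86, 105, 131.
Observation 91.7 falls in the class 450 – <500.
L = 450, CF = 86, f = 19, h = 50.
P70 = 450 + ((91.7 − 86)/19)·50 = 450 + 15 = 465.

465.00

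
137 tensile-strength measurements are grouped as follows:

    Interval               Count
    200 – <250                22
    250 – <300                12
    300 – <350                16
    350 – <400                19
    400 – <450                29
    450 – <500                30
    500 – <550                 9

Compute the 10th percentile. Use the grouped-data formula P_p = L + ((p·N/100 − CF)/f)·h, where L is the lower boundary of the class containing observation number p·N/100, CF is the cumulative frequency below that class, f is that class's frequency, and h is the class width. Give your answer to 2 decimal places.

231.14

N = 137; target position k = 10/100 · 137 = 13.7.
Cumulative frequencies: 22, 34, 50, 69, 98, 128, 137.
Observation 13.7 falls in the class 200 – <250.
L = 200, CF = 0, f = 22, h = 50.
P10 = 200 + ((13.7 − 0)/22)·50 = 200 + 31.1364 = 231.136.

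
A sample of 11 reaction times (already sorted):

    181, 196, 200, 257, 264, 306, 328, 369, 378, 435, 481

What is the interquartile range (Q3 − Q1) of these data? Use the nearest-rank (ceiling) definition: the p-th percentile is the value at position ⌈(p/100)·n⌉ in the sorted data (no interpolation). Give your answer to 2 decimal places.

n = 11.
P25: rank ⌈25/100·11⌉ = 3 → 200.
P75: rank ⌈75/100·11⌉ = 9 → 378.
Difference: 378 − 200 = 178.

178.00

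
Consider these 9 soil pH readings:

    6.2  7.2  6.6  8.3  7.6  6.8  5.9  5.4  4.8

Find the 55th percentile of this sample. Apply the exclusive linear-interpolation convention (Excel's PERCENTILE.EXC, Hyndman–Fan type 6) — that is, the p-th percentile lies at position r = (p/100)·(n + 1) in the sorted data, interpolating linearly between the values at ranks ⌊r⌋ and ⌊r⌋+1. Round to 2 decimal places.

6.70

Sorted: 4.8, 5.4, 5.9, 6.2, 6.6, 6.8, 7.2, 7.6, 8.3.
n = 9.
r = (55/100)·(9 + 1) = 5.5.
Rank 5 is 6.6 and rank 6 is 6.8.
Interpolate: 6.6 + 0.5·(6.8 − 6.6) = 6.6 + 0.5·0.2 = 6.7.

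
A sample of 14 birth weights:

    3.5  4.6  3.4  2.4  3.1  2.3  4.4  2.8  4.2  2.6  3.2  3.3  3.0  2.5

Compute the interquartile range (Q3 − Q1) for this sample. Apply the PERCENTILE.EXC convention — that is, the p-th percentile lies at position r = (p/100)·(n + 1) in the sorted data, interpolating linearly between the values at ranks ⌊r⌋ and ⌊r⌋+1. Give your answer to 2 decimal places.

Sorted: 2.3, 2.4, 2.5, 2.6, 2.8, 3.0, 3.1, 3.2, 3.3, 3.4, 3.5, 4.2, 4.4, 4.6.
n = 14.
P25: r = 3.75; ranks 3–4 are 2.5, 2.6; interpolating gives 2.575.
P75: r = 11.25; ranks 11–12 are 3.5, 4.2; interpolating gives 3.675.
Difference: 3.675 − 2.575 = 1.1.

1.10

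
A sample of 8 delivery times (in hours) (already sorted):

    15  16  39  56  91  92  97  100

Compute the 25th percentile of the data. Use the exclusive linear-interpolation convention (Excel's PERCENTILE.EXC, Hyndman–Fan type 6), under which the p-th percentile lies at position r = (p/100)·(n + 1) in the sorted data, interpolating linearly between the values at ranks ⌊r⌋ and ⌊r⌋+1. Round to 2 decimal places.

21.75

n = 8.
r = (25/100)·(8 + 1) = 2.25.
Rank 2 is 16 and rank 3 is 39.
Interpolate: 16 + 0.25·(39 − 16) = 16 + 0.25·23 = 21.75.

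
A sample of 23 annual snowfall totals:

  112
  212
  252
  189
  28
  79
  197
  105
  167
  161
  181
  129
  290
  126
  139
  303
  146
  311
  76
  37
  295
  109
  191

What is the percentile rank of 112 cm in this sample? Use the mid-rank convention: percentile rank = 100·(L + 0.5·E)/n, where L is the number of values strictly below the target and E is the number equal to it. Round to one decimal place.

28.3

Sorted: 28, 37, 76, 79, 105, 109, 112, 126, 129, 139, 146, 161, 167, 181, 189, 191, 197, 212, 252, 290, 295, 303, 311.
Count below 112: L = 6; count equal: E = 1; n = 23.
Percentile rank = 100·(6 + 0.5·1)/23 = 100·6.5/23 = 28.26.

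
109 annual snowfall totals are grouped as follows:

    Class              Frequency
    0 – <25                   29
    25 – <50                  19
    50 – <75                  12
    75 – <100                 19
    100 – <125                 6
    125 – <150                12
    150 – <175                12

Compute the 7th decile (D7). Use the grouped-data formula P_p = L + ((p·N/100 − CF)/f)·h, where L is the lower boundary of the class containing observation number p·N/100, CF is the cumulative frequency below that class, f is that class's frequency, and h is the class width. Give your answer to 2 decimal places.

N = 109; target position k = 70/100 · 109 = 76.3.
Cumulative frequencies: 29, 48, 60, 79, 85, 97, 109.
Observation 76.3 falls in the class 75 – <100.
L = 75, CF = 60, f = 19, h = 25.
P70 = 75 + ((76.3 − 60)/19)·25 = 75 + 21.4474 = 96.4474.

96.45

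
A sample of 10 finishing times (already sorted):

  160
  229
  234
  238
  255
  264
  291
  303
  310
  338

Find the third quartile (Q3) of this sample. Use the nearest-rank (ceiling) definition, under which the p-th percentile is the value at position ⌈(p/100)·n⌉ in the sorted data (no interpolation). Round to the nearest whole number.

n = 10.
Position = ⌈75/100 · 10⌉ = ⌈7.5⌉ = 8.
The value at rank 8 is 303.

303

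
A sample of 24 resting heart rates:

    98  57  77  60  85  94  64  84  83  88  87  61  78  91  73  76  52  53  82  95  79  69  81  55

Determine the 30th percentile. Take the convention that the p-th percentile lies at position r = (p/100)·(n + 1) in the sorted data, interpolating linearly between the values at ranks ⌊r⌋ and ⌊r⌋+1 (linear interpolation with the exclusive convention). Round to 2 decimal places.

66.50

Sorted: 52, 53, 55, 57, 60, 61, 64, 69, 73, 76, 77, 78, 79, 81, 82, 83, 84, 85, 87, 88, 91, 94, 95, 98.
n = 24.
r = (30/100)·(24 + 1) = 7.5.
Rank 7 is 64 and rank 8 is 69.
Interpolate: 64 + 0.5·(69 − 64) = 64 + 0.5·5 = 66.5.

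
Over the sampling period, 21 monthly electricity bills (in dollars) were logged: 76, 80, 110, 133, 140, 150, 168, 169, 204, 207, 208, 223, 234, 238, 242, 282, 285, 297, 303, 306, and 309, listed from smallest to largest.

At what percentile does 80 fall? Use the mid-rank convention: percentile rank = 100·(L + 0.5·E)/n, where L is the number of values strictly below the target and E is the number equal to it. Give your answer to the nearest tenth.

7.1

Count below 80: L = 1; count equal: E = 1; n = 21.
Percentile rank = 100·(1 + 0.5·1)/21 = 100·1.5/21 = 7.143.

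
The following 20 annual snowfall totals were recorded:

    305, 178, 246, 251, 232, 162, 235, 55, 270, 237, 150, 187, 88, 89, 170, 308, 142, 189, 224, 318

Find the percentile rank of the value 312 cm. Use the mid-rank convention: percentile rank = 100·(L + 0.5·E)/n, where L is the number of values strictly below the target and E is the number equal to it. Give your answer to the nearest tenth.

Sorted: 55, 88, 89, 142, 150, 162, 170, 178, 187, 189, 224, 232, 235, 237, 246, 251, 270, 305, 308, 318.
Count below 312: L = 19; count equal: E = 0; n = 20.
Percentile rank = 100·(19 + 0.5·0)/20 = 100·19/20 = 95.

95.0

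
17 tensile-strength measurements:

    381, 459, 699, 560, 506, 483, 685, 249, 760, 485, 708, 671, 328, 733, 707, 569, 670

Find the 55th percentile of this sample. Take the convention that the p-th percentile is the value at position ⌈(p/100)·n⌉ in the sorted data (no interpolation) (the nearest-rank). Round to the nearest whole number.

Sorted: 249, 328, 381, 459, 483, 485, 506, 560, 569, 670, 671, 685, 699, 707, 708, 733, 760.
n = 17.
Position = ⌈55/100 · 17⌉ = ⌈9.35⌉ = 10.
The value at rank 10 is 670.

670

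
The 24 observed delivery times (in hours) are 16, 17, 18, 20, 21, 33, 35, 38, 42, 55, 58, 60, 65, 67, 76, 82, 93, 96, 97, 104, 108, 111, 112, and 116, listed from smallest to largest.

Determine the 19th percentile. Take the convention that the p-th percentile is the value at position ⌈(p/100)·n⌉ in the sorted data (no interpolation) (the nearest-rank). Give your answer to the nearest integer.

n = 24.
Position = ⌈19/100 · 24⌉ = ⌈4.56⌉ = 5.
The value at rank 5 is 21.

21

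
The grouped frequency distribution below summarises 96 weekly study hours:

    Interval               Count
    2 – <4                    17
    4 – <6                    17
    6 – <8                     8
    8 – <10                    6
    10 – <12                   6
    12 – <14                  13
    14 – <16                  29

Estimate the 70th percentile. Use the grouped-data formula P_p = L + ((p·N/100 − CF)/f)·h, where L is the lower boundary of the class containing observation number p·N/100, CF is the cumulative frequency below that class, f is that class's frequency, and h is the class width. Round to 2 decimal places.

N = 96; target position k = 70/100 · 96 = 67.2.
Cumulative frequencies: 17, 34, 42, 48, 54, 67, 96.
Observation 67.2 falls in the class 14 – <16.
L = 14, CF = 67, f = 29, h = 2.
P70 = 14 + ((67.2 − 67)/29)·2 = 14 + 0.0137931 = 14.0138.

14.01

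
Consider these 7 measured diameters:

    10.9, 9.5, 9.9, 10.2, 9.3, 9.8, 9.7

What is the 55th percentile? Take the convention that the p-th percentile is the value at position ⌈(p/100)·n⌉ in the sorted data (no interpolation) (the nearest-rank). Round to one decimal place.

Sorted: 9.3, 9.5, 9.7, 9.8, 9.9, 10.2, 10.9.
n = 7.
Position = ⌈55/100 · 7⌉ = ⌈3.85⌉ = 4.
The value at rank 4 is 9.8.

9.8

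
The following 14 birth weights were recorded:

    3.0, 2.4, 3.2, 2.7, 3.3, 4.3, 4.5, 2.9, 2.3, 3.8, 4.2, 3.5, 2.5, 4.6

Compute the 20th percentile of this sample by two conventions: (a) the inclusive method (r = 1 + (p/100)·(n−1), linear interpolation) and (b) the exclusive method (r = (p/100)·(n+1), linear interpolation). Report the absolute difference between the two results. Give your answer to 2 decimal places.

0.12

Sorted: 2.3, 2.4, 2.5, 2.7, 2.9, 3.0, 3.2, 3.3, 3.5, 3.8, 4.2, 4.3, 4.5, 4.6.
n = 14.
(a) r = 3.6; between ranks 3 (2.5) and 4 (2.7): 2.62.
(b) r = 3 → value at rank 3 = 2.5.
|2.62 − 2.5| = 0.12.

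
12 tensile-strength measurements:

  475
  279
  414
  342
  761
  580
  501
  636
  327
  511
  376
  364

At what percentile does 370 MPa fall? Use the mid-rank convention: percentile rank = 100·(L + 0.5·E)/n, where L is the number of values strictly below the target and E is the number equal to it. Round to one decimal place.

Sorted: 279, 327, 342, 364, 376, 414, 475, 501, 511, 580, 636, 761.
Count below 370: L = 4; count equal: E = 0; n = 12.
Percentile rank = 100·(4 + 0.5·0)/12 = 100·4/12 = 33.33.

33.3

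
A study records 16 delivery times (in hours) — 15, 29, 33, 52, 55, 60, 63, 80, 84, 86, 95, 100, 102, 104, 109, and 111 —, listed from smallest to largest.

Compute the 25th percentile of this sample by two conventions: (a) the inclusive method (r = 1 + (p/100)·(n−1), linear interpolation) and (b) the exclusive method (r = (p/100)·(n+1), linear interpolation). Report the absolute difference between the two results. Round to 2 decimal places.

1.50

n = 16.
(a) r = 4.75; between ranks 4 (52) and 5 (55): 54.25.
(b) r = 4.25; between ranks 4 (52) and 5 (55): 52.75.
|54.25 − 52.75| = 1.5.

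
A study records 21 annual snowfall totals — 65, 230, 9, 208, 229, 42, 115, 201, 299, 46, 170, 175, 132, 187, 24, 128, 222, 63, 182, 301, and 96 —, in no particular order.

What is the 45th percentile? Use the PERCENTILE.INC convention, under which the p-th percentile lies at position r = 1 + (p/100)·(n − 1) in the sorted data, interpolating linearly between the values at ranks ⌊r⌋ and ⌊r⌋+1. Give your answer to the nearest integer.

132

Sorted: 9, 24, 42, 46, 63, 65, 96, 115, 128, 132, 170, 175, 182, 187, 201, 208, 222, 229, 230, 299, 301.
n = 21.
r = 1 + (45/100)·(21 − 1) = 1 + 9 = 10.
r is an integer, so P45 is the value at rank 10: 132.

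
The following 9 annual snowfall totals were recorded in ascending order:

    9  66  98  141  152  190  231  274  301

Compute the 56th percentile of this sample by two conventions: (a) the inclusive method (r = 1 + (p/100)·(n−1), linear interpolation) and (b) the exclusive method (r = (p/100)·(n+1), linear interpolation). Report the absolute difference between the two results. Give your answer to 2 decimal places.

n = 9.
(a) r = 5.48; between ranks 5 (152) and 6 (190): 170.24.
(b) r = 5.6; between ranks 5 (152) and 6 (190): 174.8.
|170.24 − 174.8| = 4.56.

4.56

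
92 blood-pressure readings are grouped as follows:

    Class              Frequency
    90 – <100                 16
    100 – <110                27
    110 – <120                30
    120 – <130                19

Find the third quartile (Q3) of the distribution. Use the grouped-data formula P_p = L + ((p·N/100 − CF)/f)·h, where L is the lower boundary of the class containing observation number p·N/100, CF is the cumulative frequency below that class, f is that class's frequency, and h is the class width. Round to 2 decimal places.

N = 92; target position k = 75/100 · 92 = 69.
Cumulative frequencies: 16, 43, 73, 92.
Observation 69 falls in the class 110 – <120.
L = 110, CF = 43, f = 30, h = 10.
P75 = 110 + ((69 − 43)/30)·10 = 110 + 8.66667 = 118.667.

118.67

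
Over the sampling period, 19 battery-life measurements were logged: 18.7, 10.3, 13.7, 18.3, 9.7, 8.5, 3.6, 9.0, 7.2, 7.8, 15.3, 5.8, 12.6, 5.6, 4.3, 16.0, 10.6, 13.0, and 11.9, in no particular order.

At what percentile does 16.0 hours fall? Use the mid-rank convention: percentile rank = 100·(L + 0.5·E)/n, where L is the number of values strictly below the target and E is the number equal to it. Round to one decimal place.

86.8

Sorted: 3.6, 4.3, 5.6, 5.8, 7.2, 7.8, 8.5, 9.0, 9.7, 10.3, 10.6, 11.9, 12.6, 13.0, 13.7, 15.3, 16.0, 18.3, 18.7.
Count below 16.0: L = 16; count equal: E = 1; n = 19.
Percentile rank = 100·(16 + 0.5·1)/19 = 100·16.5/19 = 86.84.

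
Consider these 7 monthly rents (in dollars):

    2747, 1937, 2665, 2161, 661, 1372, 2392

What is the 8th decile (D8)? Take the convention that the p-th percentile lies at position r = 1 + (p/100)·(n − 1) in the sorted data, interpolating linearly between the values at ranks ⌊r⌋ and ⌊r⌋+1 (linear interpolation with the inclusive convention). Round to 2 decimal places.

2610.40

Sorted: 661, 1372, 1937, 2161, 2392, 2665, 2747.
n = 7.
r = 1 + (80/100)·(7 − 1) = 1 + 4.8 = 5.8.
Rank 5 is 2392 and rank 6 is 2665.
Interpolate: 2392 + 0.8·(2665 − 2392) = 2392 + 0.8·273 = 2610.4.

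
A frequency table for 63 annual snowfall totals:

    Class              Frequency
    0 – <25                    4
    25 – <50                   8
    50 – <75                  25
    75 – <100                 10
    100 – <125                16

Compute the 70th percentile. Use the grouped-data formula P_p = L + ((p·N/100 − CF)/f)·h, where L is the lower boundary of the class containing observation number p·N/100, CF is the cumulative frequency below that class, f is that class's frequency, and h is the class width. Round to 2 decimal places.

92.75

N = 63; target position k = 70/100 · 63 = 44.1.
Cumulative frequencies: 4, 12, 37, 47, 63.
Observation 44.1 falls in the class 75 – <100.
L = 75, CF = 37, f = 10, h = 25.
P70 = 75 + ((44.1 − 37)/10)·25 = 75 + 17.75 = 92.75.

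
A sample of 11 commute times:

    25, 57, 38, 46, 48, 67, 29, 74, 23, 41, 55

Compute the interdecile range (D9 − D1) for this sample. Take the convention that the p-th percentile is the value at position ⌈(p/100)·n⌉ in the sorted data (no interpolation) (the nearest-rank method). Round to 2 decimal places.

42.00

Sorted: 23, 25, 29, 38, 41, 46, 48, 55, 57, 67, 74.
n = 11.
P10: rank ⌈10/100·11⌉ = 2 → 25.
P90: rank ⌈90/100·11⌉ = 10 → 67.
Difference: 67 − 25 = 42.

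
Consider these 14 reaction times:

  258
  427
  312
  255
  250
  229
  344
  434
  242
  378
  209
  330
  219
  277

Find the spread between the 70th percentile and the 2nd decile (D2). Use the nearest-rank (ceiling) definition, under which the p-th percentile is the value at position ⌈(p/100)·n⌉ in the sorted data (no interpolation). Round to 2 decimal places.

101.00

Sorted: 209, 219, 229, 242, 250, 255, 258, 277, 312, 330, 344, 378, 427, 434.
n = 14.
P20: rank ⌈20/100·14⌉ = 3 → 229.
P70: rank ⌈70/100·14⌉ = 10 → 330.
Difference: 330 − 229 = 101.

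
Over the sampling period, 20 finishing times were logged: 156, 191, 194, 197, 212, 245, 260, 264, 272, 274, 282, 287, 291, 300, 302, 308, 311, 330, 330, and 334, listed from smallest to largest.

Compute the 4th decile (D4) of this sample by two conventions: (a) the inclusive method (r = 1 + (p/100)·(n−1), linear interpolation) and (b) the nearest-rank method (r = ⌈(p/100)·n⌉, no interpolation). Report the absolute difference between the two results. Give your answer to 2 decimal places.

4.80

n = 20.
(a) r = 8.6; between ranks 8 (264) and 9 (272): 268.8.
(b) the nearest-rank method: rank 8 → 264.
|268.8 − 264| = 4.8.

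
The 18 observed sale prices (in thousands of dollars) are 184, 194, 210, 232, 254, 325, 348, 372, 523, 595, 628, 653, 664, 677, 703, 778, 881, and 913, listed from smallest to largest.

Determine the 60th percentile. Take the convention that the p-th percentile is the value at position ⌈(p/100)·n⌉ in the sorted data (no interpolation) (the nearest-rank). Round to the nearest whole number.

n = 18.
Position = ⌈60/100 · 18⌉ = ⌈10.8⌉ = 11.
The value at rank 11 is 628.

628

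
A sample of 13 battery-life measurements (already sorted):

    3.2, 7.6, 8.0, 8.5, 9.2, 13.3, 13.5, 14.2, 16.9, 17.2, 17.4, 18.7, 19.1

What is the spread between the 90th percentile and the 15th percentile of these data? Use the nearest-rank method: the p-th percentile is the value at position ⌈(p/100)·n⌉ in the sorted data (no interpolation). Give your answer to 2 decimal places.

n = 13.
P15: rank ⌈15/100·13⌉ = 2 → 7.6.
P90: rank ⌈90/100·13⌉ = 12 → 18.7.
Difference: 18.7 − 7.6 = 11.1.

11.10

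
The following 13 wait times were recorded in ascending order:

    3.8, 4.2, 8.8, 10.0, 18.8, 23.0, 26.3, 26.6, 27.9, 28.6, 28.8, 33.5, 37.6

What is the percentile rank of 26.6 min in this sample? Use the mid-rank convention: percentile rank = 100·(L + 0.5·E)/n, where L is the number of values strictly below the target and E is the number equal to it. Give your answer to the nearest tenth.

57.7

Count below 26.6: L = 7; count equal: E = 1; n = 13.
Percentile rank = 100·(7 + 0.5·1)/13 = 100·7.5/13 = 57.69.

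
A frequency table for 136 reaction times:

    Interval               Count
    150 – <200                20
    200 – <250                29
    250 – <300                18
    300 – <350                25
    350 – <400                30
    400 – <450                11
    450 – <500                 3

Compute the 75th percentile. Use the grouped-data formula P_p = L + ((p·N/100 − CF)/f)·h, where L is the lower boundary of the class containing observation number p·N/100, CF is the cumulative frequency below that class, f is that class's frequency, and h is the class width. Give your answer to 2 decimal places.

N = 136; target position k = 75/100 · 136 = 102.
Cumulative frequencies: 20, 49, 67, 92, 122, 133, 136.
Observation 102 falls in the class 350 – <400.
L = 350, CF = 92, f = 30, h = 50.
P75 = 350 + ((102 − 92)/30)·50 = 350 + 16.6667 = 366.667.

366.67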